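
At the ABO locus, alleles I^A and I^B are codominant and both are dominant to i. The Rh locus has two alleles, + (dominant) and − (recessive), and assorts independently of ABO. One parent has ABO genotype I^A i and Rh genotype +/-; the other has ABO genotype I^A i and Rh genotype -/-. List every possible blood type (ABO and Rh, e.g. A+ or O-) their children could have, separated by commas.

O+, O-, A+, A-

Gametes from I^A i × I^A i give offspring ABO genotypes I^A I^A, I^A i, i i, i.e. phenotypes O, A.
Rh cross +/- × -/- → phenotypes Rh+, Rh-.
Combining independently: O+, O-, A+, A-.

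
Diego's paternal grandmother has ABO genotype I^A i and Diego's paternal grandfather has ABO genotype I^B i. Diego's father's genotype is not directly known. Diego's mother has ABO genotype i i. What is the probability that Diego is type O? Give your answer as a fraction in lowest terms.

1/2

Diego's father's ABO genotype from I^A i × I^B i: 1/4 I^A I^B, 1/4 I^A i, 1/4 I^B i, 1/4 i i.
Crossing each possibility with the mother i i and summing P(type O): 1/4·0 + 1/4·1/2 + 1/4·1/2 + 1/4·1 = 1/2.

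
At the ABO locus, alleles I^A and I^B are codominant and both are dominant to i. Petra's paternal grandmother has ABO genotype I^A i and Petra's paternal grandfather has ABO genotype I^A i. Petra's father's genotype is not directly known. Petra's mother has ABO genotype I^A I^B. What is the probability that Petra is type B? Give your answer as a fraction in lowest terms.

Petra's father's ABO genotype from I^A i × I^A i: 1/4 I^A I^A, 1/2 I^A i, 1/4 i i.
Crossing each possibility with the mother I^A I^B and summing P(type B): 1/4·0 + 1/2·1/4 + 1/4·1/2 = 1/4.

1/4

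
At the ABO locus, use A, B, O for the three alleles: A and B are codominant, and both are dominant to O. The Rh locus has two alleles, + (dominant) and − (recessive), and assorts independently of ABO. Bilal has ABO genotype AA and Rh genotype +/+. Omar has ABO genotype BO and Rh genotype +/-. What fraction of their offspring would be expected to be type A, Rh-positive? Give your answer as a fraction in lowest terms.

ABO cross AA × BO → offspring phenotypes: 1/2 A, 1/2 AB.
Rh cross +/+ × +/- → 1 Rh+.
Independent loci: P(type A, Rh-positive) = 1/2 × 1 = 1/2.

1/2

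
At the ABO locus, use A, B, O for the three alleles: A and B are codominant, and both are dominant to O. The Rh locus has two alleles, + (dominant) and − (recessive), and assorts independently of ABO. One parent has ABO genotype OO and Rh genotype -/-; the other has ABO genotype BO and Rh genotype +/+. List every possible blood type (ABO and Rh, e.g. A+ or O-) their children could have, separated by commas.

Gametes from OO × BO give offspring ABO genotypes BO, OO, i.e. phenotypes O, B.
Rh cross -/- × +/+ → phenotypes Rh+.
Combining independently: O+, B+.

O+, B+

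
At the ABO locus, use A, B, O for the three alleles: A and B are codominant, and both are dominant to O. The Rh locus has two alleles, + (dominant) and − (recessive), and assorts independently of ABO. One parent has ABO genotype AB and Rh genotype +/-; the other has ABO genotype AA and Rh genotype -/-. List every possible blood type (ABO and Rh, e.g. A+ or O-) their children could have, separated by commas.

A+, A-, AB+, AB-

Gametes from AB × AA give offspring ABO genotypes AA, AB, i.e. phenotypes A, AB.
Rh cross +/- × -/- → phenotypes Rh+, Rh-.
Combining independently: A+, A-, AB+, AB-.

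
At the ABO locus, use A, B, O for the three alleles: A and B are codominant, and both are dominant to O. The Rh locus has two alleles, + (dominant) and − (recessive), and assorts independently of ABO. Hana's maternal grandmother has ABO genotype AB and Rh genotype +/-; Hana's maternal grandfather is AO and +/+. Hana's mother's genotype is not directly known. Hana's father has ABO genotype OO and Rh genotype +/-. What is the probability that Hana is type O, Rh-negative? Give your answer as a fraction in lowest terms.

Hana's mother's ABO genotype from AB × AO: 1/4 AA, 1/4 AB, 1/4 AO, 1/4 BO.
Crossing each possibility with the father OO and summing P(type O): 1/4·0 + 1/4·0 + 1/4·1/2 + 1/4·1/2 = 1/4.
Similarly for Rh via the mother's Rh distribution: P(Rh-) = 1/8.
Independent loci: 1/4 × 1/8 = 1/32.

1/32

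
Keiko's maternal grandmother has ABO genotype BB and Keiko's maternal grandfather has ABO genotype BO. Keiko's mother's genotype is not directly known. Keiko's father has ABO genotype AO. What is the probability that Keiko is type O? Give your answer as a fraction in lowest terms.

1/8

Keiko's mother's ABO genotype from BB × BO: 1/2 BB, 1/2 BO.
Crossing each possibility with the father AO and summing P(type O): 1/2·0 + 1/2·1/4 = 1/8.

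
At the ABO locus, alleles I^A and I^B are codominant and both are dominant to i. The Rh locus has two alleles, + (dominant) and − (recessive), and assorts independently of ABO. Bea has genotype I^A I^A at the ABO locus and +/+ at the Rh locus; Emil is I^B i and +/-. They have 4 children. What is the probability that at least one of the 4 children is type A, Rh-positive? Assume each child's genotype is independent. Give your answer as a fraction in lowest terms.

ABO cross I^A I^A × I^B i → 1/2 A, 1/2 AB.
Rh cross +/+ × +/- → 1 Rh+; so P(type A, Rh-positive) = 1/2 × 1 = 1/2 per child.
P(none) = (1/2)^4 = 1/16; P(at least one) = 1 − 1/16 = 15/16.

15/16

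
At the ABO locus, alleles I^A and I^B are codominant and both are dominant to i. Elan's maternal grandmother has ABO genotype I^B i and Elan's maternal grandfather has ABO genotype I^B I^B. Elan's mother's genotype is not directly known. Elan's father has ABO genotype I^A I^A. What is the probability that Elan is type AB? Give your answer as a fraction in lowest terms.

Elan's mother's ABO genotype from I^B i × I^B I^B: 1/2 I^B I^B, 1/2 I^B i.
Crossing each possibility with the father I^A I^A and summing P(type AB): 1/2·1 + 1/2·1/2 = 3/4.

3/4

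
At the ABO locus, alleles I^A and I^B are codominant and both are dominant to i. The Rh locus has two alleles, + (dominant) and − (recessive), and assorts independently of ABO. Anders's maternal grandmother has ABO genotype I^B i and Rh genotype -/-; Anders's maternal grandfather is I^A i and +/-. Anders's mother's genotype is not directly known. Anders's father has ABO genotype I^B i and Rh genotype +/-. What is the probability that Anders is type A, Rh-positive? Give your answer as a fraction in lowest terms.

Anders's mother's ABO genotype from I^B i × I^A i: 1/4 I^A I^B, 1/4 I^A i, 1/4 I^B i, 1/4 i i.
Crossing each possibility with the father I^B i and summing P(type A): 1/4·1/4 + 1/4·1/4 + 1/4·0 + 1/4·0 = 1/8.
Similarly for Rh via the mother's Rh distribution: P(Rh+) = 5/8.
Independent loci: 1/8 × 5/8 = 5/64.

5/64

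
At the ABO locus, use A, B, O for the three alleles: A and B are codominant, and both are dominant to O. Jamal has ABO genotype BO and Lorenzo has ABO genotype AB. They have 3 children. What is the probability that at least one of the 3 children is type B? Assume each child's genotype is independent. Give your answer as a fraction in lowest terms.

ABO cross BO × AB → 1/4 A, 1/2 B, 1/4 AB.
So P(type B) = 1/2 per child.
P(none) = (1/2)^3 = 1/8; P(at least one) = 1 − 1/8 = 7/8.

7/8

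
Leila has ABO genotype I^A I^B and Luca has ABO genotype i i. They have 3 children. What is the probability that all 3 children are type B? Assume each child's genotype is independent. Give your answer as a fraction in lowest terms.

1/8

ABO cross I^A I^B × i i → 1/2 A, 1/2 B.
So P(type B) = 1/2 per child.
All 3 independent: (1/2)^3 = 1/8.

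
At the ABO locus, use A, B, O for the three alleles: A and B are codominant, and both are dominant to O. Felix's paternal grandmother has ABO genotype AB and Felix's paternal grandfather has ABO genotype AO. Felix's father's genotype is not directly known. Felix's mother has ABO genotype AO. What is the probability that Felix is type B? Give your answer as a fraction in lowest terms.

Felix's father's ABO genotype from AB × AO: 1/4 AA, 1/4 AB, 1/4 AO, 1/4 BO.
Crossing each possibility with the mother AO and summing P(type B): 1/4·0 + 1/4·1/4 + 1/4·0 + 1/4·1/4 = 1/8.

1/8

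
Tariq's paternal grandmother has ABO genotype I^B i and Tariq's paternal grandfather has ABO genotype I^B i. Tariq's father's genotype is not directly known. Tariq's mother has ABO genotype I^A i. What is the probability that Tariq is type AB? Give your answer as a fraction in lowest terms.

Tariq's father's ABO genotype from I^B i × I^B i: 1/4 I^B I^B, 1/2 I^B i, 1/4 i i.
Crossing each possibility with the mother I^A i and summing P(type AB): 1/4·1/2 + 1/2·1/4 + 1/4·0 = 1/4.

1/4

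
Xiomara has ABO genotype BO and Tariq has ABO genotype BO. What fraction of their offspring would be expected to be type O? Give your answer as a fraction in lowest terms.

ABO cross BO × BO → offspring phenotypes: 1/4 O, 3/4 B.
So P(type O) = 1/4.

1/4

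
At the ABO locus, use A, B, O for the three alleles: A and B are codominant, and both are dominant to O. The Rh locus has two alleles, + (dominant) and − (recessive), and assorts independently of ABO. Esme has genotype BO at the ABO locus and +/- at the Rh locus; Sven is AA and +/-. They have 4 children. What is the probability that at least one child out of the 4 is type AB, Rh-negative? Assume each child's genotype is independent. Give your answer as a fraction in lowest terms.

ABO cross BO × AA → 1/2 A, 1/2 AB.
Rh cross +/- × +/- → 3/4 Rh+, 1/4 Rh-; so P(type AB, Rh-negative) = 1/2 × 1/4 = 1/8 per child.
P(none) = (7/8)^4 = 2401/4096; P(at least one) = 1 − 2401/4096 = 1695/4096.

1695/4096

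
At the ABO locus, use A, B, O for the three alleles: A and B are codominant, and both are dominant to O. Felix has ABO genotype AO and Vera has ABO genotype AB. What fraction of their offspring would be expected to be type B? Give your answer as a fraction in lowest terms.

1/4

ABO cross AO × AB → offspring phenotypes: 1/2 A, 1/4 B, 1/4 AB.
So P(type B) = 1/4.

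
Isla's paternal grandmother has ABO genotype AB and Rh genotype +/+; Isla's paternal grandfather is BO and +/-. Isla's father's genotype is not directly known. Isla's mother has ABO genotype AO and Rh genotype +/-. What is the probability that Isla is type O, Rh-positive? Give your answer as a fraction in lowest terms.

7/64

Isla's father's ABO genotype from AB × BO: 1/4 AB, 1/4 AO, 1/4 BB, 1/4 BO.
Crossing each possibility with the mother AO and summing P(type O): 1/4·0 + 1/4·1/4 + 1/4·0 + 1/4·1/4 = 1/8.
Similarly for Rh via the father's Rh distribution: P(Rh+) = 7/8.
Independent loci: 1/8 × 7/8 = 7/64.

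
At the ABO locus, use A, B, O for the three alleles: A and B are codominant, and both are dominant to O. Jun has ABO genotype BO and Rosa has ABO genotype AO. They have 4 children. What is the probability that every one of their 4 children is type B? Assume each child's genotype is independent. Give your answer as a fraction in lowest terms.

ABO cross BO × AO → 1/4 O, 1/4 A, 1/4 B, 1/4 AB.
So P(type B) = 1/4 per child.
All 4 independent: (1/4)^4 = 1/256.

1/256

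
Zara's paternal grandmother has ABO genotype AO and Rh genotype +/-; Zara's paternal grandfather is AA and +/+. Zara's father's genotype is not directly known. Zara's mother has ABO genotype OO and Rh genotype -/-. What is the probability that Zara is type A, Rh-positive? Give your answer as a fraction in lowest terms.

9/16

Zara's father's ABO genotype from AO × AA: 1/2 AA, 1/2 AO.
Crossing each possibility with the mother OO and summing P(type A): 1/2·1 + 1/2·1/2 = 3/4.
Similarly for Rh via the father's Rh distribution: P(Rh+) = 3/4.
Independent loci: 3/4 × 3/4 = 9/16.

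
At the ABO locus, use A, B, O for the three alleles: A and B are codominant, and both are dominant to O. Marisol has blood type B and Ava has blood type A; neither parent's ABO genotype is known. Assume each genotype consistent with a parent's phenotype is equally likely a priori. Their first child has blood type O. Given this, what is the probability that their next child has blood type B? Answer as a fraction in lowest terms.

1/4

Possible genotypes: Marisol ∈ {BB, BO}; Ava ∈ {AA, AO}.
Weight each parental genotype pair by prior × P(type-O child):
  BO × AO: posterior weight 1; P(next child type B) = 1/4.
Weighted sum = 1/4.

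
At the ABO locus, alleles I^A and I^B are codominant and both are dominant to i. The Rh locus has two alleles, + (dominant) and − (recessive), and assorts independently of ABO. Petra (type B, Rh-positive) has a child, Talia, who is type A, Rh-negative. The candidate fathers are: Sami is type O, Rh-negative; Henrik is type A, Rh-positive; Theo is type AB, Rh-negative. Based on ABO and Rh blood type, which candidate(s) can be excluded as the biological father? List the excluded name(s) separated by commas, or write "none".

Sami

A candidate is excluded only if no genotype consistent with his phenotype could produce a type A, Rh-negative child with a type B, Rh-positive mother.
Sami (type O, Rh-): no genotype consistent with that phenotype can produce a type-A Rh- child with a type-B mother.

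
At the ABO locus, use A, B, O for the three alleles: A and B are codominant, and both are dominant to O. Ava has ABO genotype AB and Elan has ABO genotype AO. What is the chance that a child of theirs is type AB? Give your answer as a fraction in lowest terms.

1/4

ABO cross AB × AO → offspring phenotypes: 1/2 A, 1/4 B, 1/4 AB.
So P(type AB) = 1/4.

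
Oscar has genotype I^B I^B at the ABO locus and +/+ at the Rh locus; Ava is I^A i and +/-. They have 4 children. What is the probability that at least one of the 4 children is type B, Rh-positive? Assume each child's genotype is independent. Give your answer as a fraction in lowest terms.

15/16

ABO cross I^B I^B × I^A i → 1/2 B, 1/2 AB.
Rh cross +/+ × +/- → 1 Rh+; so P(type B, Rh-positive) = 1/2 × 1 = 1/2 per child.
P(none) = (1/2)^4 = 1/16; P(at least one) = 1 − 1/16 = 15/16.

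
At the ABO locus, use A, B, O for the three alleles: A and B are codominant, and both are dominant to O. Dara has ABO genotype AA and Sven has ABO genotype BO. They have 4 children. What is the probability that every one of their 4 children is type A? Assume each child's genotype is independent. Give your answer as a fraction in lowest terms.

ABO cross AA × BO → 1/2 A, 1/2 AB.
So P(type A) = 1/2 per child.
All 4 independent: (1/2)^4 = 1/16.

1/16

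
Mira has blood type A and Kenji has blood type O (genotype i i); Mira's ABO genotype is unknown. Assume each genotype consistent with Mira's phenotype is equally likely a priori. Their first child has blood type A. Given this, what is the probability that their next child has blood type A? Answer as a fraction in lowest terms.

5/6

Possible genotypes: Mira ∈ {I^A I^A, I^A i}; Kenji ∈ {i i}.
Weight each parental genotype pair by prior × P(type-A child):
  I^A I^A × i i: posterior weight 2/3; P(next child type A) = 1.
  I^A i × i i: posterior weight 1/3; P(next child type A) = 1/2.
Weighted sum = 5/6.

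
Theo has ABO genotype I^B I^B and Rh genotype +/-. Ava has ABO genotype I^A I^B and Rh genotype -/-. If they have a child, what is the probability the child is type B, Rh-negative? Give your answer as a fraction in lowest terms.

ABO cross I^B I^B × I^A I^B → offspring phenotypes: 1/2 B, 1/2 AB.
Rh cross +/- × -/- → 1/2 Rh+, 1/2 Rh-.
Independent loci: P(type B, Rh-negative) = 1/2 × 1/2 = 1/4.

1/4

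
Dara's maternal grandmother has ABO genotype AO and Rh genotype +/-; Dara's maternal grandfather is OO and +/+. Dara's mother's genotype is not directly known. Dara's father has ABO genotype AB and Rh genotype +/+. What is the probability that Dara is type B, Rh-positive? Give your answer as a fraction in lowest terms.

3/8

Dara's mother's ABO genotype from AO × OO: 1/2 AO, 1/2 OO.
Crossing each possibility with the father AB and summing P(type B): 1/2·1/4 + 1/2·1/2 = 3/8.
Similarly for Rh via the mother's Rh distribution: P(Rh+) = 1.
Independent loci: 3/8 × 1 = 3/8.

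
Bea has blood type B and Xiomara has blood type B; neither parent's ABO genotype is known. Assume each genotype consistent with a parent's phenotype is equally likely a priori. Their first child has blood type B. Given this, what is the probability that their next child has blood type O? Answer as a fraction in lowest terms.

1/20

Possible genotypes: Bea ∈ {I^B I^B, I^B i}; Xiomara ∈ {I^B I^B, I^B i}.
Weight each parental genotype pair by prior × P(type-B child):
  I^B I^B × I^B I^B: posterior weight 4/15; P(next child type O) = 0.
  I^B I^B × I^B i: posterior weight 4/15; P(next child type O) = 0.
  I^B i × I^B I^B: posterior weight 4/15; P(next child type O) = 0.
  I^B i × I^B i: posterior weight 1/5; P(next child type O) = 1/4.
Weighted sum = 1/20.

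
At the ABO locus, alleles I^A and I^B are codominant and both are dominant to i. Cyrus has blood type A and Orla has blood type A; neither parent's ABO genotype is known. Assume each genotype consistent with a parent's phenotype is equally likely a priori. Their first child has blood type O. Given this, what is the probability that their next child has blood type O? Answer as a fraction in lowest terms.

Possible genotypes: Cyrus ∈ {I^A I^A, I^A i}; Orla ∈ {I^A I^A, I^A i}.
Weight each parental genotype pair by prior × P(type-O child):
  I^A i × I^A i: posterior weight 1; P(next child type O) = 1/4.
Weighted sum = 1/4.

1/4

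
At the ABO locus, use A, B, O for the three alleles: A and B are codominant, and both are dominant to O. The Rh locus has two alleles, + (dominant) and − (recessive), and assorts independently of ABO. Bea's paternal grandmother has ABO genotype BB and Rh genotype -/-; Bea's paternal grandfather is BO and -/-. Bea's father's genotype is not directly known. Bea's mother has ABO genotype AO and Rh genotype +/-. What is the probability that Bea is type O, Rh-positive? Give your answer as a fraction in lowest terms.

1/16

Bea's father's ABO genotype from BB × BO: 1/2 BB, 1/2 BO.
Crossing each possibility with the mother AO and summing P(type O): 1/2·0 + 1/2·1/4 = 1/8.
Similarly for Rh via the father's Rh distribution: P(Rh+) = 1/2.
Independent loci: 1/8 × 1/2 = 1/16.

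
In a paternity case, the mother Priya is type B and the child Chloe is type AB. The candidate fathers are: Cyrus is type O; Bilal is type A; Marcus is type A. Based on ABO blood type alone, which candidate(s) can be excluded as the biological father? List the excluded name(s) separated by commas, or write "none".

Cyrus

A candidate is excluded only if no genotype consistent with his phenotype could produce a type AB child with a type B mother.
Cyrus (type O): no genotype consistent with that phenotype can produce a type-AB child with a type-B mother.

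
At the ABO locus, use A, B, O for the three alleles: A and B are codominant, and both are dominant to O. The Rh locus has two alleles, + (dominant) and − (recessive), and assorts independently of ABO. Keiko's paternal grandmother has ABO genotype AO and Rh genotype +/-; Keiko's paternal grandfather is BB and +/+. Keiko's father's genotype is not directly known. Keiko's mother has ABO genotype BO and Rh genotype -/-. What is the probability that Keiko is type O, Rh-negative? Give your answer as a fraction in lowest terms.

1/32

Keiko's father's ABO genotype from AO × BB: 1/2 AB, 1/2 BO.
Crossing each possibility with the mother BO and summing P(type O): 1/2·0 + 1/2·1/4 = 1/8.
Similarly for Rh via the father's Rh distribution: P(Rh-) = 1/4.
Independent loci: 1/8 × 1/4 = 1/32.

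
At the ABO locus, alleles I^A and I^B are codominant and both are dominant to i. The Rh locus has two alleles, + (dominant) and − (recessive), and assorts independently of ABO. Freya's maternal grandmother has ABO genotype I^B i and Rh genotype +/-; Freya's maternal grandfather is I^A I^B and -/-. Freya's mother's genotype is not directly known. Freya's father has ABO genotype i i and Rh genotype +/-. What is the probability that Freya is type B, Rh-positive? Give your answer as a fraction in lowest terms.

5/16

Freya's mother's ABO genotype from I^B i × I^A I^B: 1/4 I^A I^B, 1/4 I^A i, 1/4 I^B I^B, 1/4 I^B i.
Crossing each possibility with the father i i and summing P(type B): 1/4·1/2 + 1/4·0 + 1/4·1 + 1/4·1/2 = 1/2.
Similarly for Rh via the mother's Rh distribution: P(Rh+) = 5/8.
Independent loci: 1/2 × 5/8 = 5/16.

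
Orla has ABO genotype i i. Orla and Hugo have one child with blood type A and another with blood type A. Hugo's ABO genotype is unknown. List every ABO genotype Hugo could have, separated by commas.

For each candidate genotype of Hugo, check whether crossing it with i i can produce every observed child phenotype.
  I^A I^A → possible child types {A} ✓
  I^A I^B → possible child types {A, B} ✓
  I^A i → possible child types {O, A} ✓
  I^B I^B → possible child types {B} ✗
  I^B i → possible child types {O, B} ✗
  i i → possible child types {O} ✗

I^A I^A, I^A I^B, I^A i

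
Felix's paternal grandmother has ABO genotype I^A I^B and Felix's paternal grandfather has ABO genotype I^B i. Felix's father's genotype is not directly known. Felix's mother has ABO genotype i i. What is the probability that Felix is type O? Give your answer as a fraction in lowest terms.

1/4

Felix's father's ABO genotype from I^A I^B × I^B i: 1/4 I^A I^B, 1/4 I^A i, 1/4 I^B I^B, 1/4 I^B i.
Crossing each possibility with the mother i i and summing P(type O): 1/4·0 + 1/4·1/2 + 1/4·0 + 1/4·1/2 = 1/4.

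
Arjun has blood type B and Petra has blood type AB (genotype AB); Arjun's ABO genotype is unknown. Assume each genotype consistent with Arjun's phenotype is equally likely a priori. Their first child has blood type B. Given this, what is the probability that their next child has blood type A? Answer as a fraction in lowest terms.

Possible genotypes: Arjun ∈ {BB, BO}; Petra ∈ {AB}.
Weight each parental genotype pair by prior × P(type-B child):
  BB × AB: posterior weight 1/2; P(next child type A) = 0.
  BO × AB: posterior weight 1/2; P(next child type A) = 1/4.
Weighted sum = 1/8.

1/8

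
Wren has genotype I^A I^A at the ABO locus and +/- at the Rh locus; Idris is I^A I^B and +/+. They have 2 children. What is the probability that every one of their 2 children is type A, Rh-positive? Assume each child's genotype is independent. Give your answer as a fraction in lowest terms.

ABO cross I^A I^A × I^A I^B → 1/2 A, 1/2 AB.
Rh cross +/- × +/+ → 1 Rh+; so P(type A, Rh-positive) = 1/2 × 1 = 1/2 per child.
All 2 independent: (1/2)^2 = 1/4.

1/4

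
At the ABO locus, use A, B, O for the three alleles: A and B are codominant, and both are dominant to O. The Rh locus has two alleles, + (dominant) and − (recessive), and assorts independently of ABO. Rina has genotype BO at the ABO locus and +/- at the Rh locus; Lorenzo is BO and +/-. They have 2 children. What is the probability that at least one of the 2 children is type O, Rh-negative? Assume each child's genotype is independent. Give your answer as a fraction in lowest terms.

ABO cross BO × BO → 1/4 O, 3/4 B.
Rh cross +/- × +/- → 3/4 Rh+, 1/4 Rh-; so P(type O, Rh-negative) = 1/4 × 1/4 = 1/16 per child.
P(none) = (15/16)^2 = 225/256; P(at least one) = 1 − 225/256 = 31/256.

31/256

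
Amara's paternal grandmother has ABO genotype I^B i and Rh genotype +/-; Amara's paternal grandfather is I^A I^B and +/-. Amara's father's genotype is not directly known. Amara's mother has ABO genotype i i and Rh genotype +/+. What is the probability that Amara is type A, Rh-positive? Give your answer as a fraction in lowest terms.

1/4

Amara's father's ABO genotype from I^B i × I^A I^B: 1/4 I^A I^B, 1/4 I^A i, 1/4 I^B I^B, 1/4 I^B i.
Crossing each possibility with the mother i i and summing P(type A): 1/4·1/2 + 1/4·1/2 + 1/4·0 + 1/4·0 = 1/4.
Similarly for Rh via the father's Rh distribution: P(Rh+) = 1.
Independent loci: 1/4 × 1 = 1/4.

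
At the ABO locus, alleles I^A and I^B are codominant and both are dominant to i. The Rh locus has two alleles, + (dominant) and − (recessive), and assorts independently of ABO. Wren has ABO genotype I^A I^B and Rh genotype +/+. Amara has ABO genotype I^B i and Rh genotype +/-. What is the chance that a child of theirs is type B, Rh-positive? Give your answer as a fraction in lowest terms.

ABO cross I^A I^B × I^B i → offspring phenotypes: 1/4 A, 1/2 B, 1/4 AB.
Rh cross +/+ × +/- → 1 Rh+.
Independent loci: P(type B, Rh-positive) = 1/2 × 1 = 1/2.

1/2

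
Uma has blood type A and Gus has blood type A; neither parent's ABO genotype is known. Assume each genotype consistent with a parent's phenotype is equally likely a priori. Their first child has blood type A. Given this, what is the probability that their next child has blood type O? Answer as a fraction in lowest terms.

Possible genotypes: Uma ∈ {AA, AO}; Gus ∈ {AA, AO}.
Weight each parental genotype pair by prior × P(type-A child):
  AA × AA: posterior weight 4/15; P(next child type O) = 0.
  AA × AO: posterior weight 4/15; P(next child type O) = 0.
  AO × AA: posterior weight 4/15; P(next child type O) = 0.
  AO × AO: posterior weight 1/5; P(next child type O) = 1/4.
Weighted sum = 1/20.

1/20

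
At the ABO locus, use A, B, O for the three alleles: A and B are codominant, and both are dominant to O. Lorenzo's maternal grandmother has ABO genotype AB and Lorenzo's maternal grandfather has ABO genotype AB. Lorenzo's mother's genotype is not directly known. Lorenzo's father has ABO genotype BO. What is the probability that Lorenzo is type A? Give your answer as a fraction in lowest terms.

Lorenzo's mother's ABO genotype from AB × AB: 1/4 AA, 1/2 AB, 1/4 BB.
Crossing each possibility with the father BO and summing P(type A): 1/4·1/2 + 1/2·1/4 + 1/4·0 = 1/4.

1/4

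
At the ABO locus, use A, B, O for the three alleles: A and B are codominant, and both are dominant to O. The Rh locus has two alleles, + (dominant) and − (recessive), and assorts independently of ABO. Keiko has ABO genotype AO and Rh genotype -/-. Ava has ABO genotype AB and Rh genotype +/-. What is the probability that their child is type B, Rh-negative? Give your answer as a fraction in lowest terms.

ABO cross AO × AB → offspring phenotypes: 1/2 A, 1/4 B, 1/4 AB.
Rh cross -/- × +/- → 1/2 Rh+, 1/2 Rh-.
Independent loci: P(type B, Rh-negative) = 1/4 × 1/2 = 1/8.

1/8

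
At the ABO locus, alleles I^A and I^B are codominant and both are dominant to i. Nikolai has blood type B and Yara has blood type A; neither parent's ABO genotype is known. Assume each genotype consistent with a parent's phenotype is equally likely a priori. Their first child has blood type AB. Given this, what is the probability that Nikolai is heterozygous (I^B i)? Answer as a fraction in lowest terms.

1/3

Possible genotypes: Nikolai ∈ {I^B I^B, I^B i}; Yara ∈ {I^A I^A, I^A i}.
Weight each parental genotype pair by prior × P(type-AB child):
  I^B I^B × I^A I^A: posterior weight 4/9.
  I^B I^B × I^A i: posterior weight 2/9.
  I^B i × I^A I^A: posterior weight 2/9.
  I^B i × I^A i: posterior weight 1/9.
Sum the posterior weight over pairs where Nikolai is I^B i: 1/3.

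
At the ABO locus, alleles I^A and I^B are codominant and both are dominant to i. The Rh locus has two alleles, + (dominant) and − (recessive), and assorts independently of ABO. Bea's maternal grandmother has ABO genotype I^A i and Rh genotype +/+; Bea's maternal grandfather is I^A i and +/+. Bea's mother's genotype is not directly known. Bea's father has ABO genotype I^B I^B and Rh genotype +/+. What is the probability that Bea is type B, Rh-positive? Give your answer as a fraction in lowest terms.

1/2

Bea's mother's ABO genotype from I^A i × I^A i: 1/4 I^A I^A, 1/2 I^A i, 1/4 i i.
Crossing each possibility with the father I^B I^B and summing P(type B): 1/4·0 + 1/2·1/2 + 1/4·1 = 1/2.
Similarly for Rh via the mother's Rh distribution: P(Rh+) = 1.
Independent loci: 1/2 × 1 = 1/2.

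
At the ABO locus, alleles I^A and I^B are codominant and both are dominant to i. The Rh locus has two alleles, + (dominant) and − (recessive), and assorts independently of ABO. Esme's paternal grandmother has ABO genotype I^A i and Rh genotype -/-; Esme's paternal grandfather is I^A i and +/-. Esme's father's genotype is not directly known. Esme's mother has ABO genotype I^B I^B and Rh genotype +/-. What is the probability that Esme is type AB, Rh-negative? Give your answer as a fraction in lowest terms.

Esme's father's ABO genotype from I^A i × I^A i: 1/4 I^A I^A, 1/2 I^A i, 1/4 i i.
Crossing each possibility with the mother I^B I^B and summing P(type AB): 1/4·1 + 1/2·1/2 + 1/4·0 = 1/2.
Similarly for Rh via the father's Rh distribution: P(Rh-) = 3/8.
Independent loci: 1/2 × 3/8 = 3/16.

3/16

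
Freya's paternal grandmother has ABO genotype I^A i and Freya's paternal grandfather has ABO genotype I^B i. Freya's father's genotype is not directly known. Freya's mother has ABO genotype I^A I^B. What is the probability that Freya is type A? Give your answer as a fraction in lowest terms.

3/8

Freya's father's ABO genotype from I^A i × I^B i: 1/4 I^A I^B, 1/4 I^A i, 1/4 I^B i, 1/4 i i.
Crossing each possibility with the mother I^A I^B and summing P(type A): 1/4·1/4 + 1/4·1/2 + 1/4·1/4 + 1/4·1/2 = 3/8.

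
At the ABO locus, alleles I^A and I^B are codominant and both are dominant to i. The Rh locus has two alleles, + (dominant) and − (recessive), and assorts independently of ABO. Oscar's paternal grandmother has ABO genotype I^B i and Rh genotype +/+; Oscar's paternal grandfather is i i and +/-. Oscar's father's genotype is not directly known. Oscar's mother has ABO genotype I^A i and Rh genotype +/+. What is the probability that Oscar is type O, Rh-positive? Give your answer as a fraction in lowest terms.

Oscar's father's ABO genotype from I^B i × i i: 1/2 I^B i, 1/2 i i.
Crossing each possibility with the mother I^A i and summing P(type O): 1/2·1/4 + 1/2·1/2 = 3/8.
Similarly for Rh via the father's Rh distribution: P(Rh+) = 1.
Independent loci: 3/8 × 1 = 3/8.

3/8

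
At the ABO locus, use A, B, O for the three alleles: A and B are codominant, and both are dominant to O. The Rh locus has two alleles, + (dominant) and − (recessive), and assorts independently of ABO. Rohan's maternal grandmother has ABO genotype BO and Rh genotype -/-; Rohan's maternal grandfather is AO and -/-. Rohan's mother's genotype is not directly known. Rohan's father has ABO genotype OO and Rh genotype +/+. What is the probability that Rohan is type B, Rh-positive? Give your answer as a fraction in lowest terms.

Rohan's mother's ABO genotype from BO × AO: 1/4 AB, 1/4 AO, 1/4 BO, 1/4 OO.
Crossing each possibility with the father OO and summing P(type B): 1/4·1/2 + 1/4·0 + 1/4·1/2 + 1/4·0 = 1/4.
Similarly for Rh via the mother's Rh distribution: P(Rh+) = 1.
Independent loci: 1/4 × 1 = 1/4.

1/4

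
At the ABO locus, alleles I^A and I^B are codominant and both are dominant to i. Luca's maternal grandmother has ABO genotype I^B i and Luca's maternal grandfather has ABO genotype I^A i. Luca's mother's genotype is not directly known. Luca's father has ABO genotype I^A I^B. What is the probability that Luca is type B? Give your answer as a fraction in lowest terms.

3/8

Luca's mother's ABO genotype from I^B i × I^A i: 1/4 I^A I^B, 1/4 I^A i, 1/4 I^B i, 1/4 i i.
Crossing each possibility with the father I^A I^B and summing P(type B): 1/4·1/4 + 1/4·1/4 + 1/4·1/2 + 1/4·1/2 = 3/8.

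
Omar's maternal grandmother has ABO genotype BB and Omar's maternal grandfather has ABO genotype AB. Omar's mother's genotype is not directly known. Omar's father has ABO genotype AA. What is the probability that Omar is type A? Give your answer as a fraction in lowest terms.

Omar's mother's ABO genotype from BB × AB: 1/2 AB, 1/2 BB.
Crossing each possibility with the father AA and summing P(type A): 1/2·1/2 + 1/2·0 = 1/4.

1/4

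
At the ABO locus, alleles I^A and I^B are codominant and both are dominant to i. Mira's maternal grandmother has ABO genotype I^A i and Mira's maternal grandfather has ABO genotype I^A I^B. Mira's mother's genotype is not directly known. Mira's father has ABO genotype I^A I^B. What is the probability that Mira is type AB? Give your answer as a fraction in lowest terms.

3/8

Mira's mother's ABO genotype from I^A i × I^A I^B: 1/4 I^A I^A, 1/4 I^A I^B, 1/4 I^A i, 1/4 I^B i.
Crossing each possibility with the father I^A I^B and summing P(type AB): 1/4·1/2 + 1/4·1/2 + 1/4·1/4 + 1/4·1/4 = 3/8.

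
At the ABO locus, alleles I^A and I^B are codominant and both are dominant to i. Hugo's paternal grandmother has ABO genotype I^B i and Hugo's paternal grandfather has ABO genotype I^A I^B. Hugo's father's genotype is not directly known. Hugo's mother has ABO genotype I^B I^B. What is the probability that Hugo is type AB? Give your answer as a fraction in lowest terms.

Hugo's father's ABO genotype from I^B i × I^A I^B: 1/4 I^A I^B, 1/4 I^A i, 1/4 I^B I^B, 1/4 I^B i.
Crossing each possibility with the mother I^B I^B and summing P(type AB): 1/4·1/2 + 1/4·1/2 + 1/4·0 + 1/4·0 = 1/4.

1/4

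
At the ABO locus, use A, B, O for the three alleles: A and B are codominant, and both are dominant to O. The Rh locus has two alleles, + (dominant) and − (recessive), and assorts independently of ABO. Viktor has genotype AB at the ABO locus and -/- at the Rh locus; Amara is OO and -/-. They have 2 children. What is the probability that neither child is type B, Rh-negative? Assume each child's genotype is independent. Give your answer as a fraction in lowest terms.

ABO cross AB × OO → 1/2 A, 1/2 B.
Rh cross -/- × -/- → 1 Rh-; so P(type B, Rh-negative) = 1/2 × 1 = 1/2 per child.
P(not type B, Rh-negative) = 1/2 for one child; (1/2)^2 = 1/4.

1/4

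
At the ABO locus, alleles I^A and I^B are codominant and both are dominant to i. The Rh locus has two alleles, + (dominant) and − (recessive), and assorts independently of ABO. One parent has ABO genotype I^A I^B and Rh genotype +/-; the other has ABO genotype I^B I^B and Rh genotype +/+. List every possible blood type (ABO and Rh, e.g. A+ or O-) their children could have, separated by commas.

B+, AB+

Gametes from I^A I^B × I^B I^B give offspring ABO genotypes I^A I^B, I^B I^B, i.e. phenotypes B, AB.
Rh cross +/- × +/+ → phenotypes Rh+.
Combining independently: B+, AB+.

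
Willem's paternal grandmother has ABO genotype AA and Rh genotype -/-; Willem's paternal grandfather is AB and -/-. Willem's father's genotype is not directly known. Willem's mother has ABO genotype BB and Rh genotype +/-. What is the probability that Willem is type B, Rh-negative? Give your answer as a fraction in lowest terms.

1/8

Willem's father's ABO genotype from AA × AB: 1/2 AA, 1/2 AB.
Crossing each possibility with the mother BB and summing P(type B): 1/2·0 + 1/2·1/2 = 1/4.
Similarly for Rh via the father's Rh distribution: P(Rh-) = 1/2.
Independent loci: 1/4 × 1/2 = 1/8.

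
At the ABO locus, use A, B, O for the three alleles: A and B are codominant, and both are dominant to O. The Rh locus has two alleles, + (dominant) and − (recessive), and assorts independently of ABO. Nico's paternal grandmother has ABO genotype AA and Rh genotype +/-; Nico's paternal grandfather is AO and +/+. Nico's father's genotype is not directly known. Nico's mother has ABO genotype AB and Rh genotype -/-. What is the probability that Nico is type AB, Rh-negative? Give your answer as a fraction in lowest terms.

Nico's father's ABO genotype from AA × AO: 1/2 AA, 1/2 AO.
Crossing each possibility with the mother AB and summing P(type AB): 1/2·1/2 + 1/2·1/4 = 3/8.
Similarly for Rh via the father's Rh distribution: P(Rh-) = 1/4.
Independent loci: 3/8 × 1/4 = 3/32.

3/32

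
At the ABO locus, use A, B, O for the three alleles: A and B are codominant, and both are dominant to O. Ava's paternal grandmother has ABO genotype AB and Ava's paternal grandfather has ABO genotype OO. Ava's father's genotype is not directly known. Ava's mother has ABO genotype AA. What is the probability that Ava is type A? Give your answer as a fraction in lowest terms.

3/4

Ava's father's ABO genotype from AB × OO: 1/2 AO, 1/2 BO.
Crossing each possibility with the mother AA and summing P(type A): 1/2·1 + 1/2·1/2 = 3/4.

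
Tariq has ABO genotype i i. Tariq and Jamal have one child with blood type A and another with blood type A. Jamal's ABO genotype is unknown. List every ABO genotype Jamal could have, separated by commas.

I^A I^A, I^A I^B, I^A i

For each candidate genotype of Jamal, check whether crossing it with i i can produce every observed child phenotype.
  I^A I^A → possible child types {A} ✓
  I^A I^B → possible child types {A, B} ✓
  I^A i → possible child types {O, A} ✓
  I^B I^B → possible child types {B} ✗
  I^B i → possible child types {O, B} ✗
  i i → possible child types {O} ✗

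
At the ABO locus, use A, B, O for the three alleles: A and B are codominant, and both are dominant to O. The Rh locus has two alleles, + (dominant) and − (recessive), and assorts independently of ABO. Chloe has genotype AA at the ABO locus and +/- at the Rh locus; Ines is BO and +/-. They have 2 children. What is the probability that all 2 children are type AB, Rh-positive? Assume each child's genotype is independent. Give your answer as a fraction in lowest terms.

ABO cross AA × BO → 1/2 A, 1/2 AB.
Rh cross +/- × +/- → 3/4 Rh+, 1/4 Rh-; so P(type AB, Rh-positive) = 1/2 × 3/4 = 3/8 per child.
All 2 independent: (3/8)^2 = 9/64.

9/64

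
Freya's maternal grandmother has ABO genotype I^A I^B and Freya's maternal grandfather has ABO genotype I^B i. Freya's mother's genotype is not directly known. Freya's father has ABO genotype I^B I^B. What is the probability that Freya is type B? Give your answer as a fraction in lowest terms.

Freya's mother's ABO genotype from I^A I^B × I^B i: 1/4 I^A I^B, 1/4 I^A i, 1/4 I^B I^B, 1/4 I^B i.
Crossing each possibility with the father I^B I^B and summing P(type B): 1/4·1/2 + 1/4·1/2 + 1/4·1 + 1/4·1 = 3/4.

3/4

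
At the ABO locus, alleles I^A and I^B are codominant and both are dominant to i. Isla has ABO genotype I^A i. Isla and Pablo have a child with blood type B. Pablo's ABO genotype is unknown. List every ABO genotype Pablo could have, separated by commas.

For each candidate genotype of Pablo, check whether crossing it with I^A i can produce every observed child phenotype.
  I^A I^A → possible child types {A} ✗
  I^A I^B → possible child types {A, B, AB} ✓
  I^A i → possible child types {O, A} ✗
  I^B I^B → possible child types {B, AB} ✓
  I^B i → possible child types {O, A, B, AB} ✓
  i i → possible child types {O, A} ✗

I^A I^B, I^B I^B, I^B i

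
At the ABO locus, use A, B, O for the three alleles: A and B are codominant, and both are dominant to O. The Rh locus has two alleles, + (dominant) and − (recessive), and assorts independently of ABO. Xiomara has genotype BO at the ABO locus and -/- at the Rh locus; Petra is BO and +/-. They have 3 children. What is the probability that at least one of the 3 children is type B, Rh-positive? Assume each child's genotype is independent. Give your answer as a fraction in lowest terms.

387/512

ABO cross BO × BO → 1/4 O, 3/4 B.
Rh cross -/- × +/- → 1/2 Rh+, 1/2 Rh-; so P(type B, Rh-positive) = 3/4 × 1/2 = 3/8 per child.
P(none) = (5/8)^3 = 125/512; P(at least one) = 1 − 125/512 = 387/512.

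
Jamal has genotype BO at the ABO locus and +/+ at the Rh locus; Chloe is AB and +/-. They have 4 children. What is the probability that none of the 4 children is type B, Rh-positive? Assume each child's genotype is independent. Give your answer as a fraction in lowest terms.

ABO cross BO × AB → 1/4 A, 1/2 B, 1/4 AB.
Rh cross +/+ × +/- → 1 Rh+; so P(type B, Rh-positive) = 1/2 × 1 = 1/2 per child.
P(not type B, Rh-positive) = 1/2 for one child; (1/2)^4 = 1/16.

1/16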